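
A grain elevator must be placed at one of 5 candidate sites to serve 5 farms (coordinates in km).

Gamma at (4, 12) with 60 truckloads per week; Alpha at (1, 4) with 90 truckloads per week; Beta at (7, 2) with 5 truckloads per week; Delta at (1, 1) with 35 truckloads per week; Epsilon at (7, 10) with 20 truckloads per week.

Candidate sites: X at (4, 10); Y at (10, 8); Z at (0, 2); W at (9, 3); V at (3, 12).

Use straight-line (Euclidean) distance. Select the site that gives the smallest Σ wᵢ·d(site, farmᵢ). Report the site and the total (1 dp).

Z, total 1144.6 km

Total weighted distance at each candidate:
  X (4, 10): total = 1158.5
  Y (10, 8): total = 1823.8
  Z (0, 2): total = 1144.6
  W (9, 3): total = 1788.7
  V (3, 12): total = 1336.8
Minimum is at Z with total 1144.6 km.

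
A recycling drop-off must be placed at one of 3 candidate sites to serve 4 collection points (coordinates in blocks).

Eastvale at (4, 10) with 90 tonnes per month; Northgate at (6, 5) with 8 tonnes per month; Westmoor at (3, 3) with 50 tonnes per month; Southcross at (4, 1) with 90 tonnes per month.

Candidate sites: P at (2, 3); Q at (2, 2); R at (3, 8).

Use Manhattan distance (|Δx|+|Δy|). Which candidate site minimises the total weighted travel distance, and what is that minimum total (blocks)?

Total weighted distance at each candidate:
  P (2, 3): total = 1268
  Q (2, 2): total = 1326
  R (3, 8): total = 1288
Minimum is at P with total 1268 blocks.

P, total 1268 blocks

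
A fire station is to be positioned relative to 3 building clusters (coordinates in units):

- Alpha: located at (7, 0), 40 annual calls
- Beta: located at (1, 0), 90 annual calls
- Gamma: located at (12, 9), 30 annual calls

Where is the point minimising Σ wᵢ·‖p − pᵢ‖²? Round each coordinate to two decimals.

The minimiser of Σwᵢ‖p−pᵢ‖² is the weighted centroid p* = (Σwᵢpᵢ)/(Σwᵢ).
Σwᵢ = 160.
Σwᵢxᵢ = 40·7 + 90·1 + 30·12 = 730.
Σwᵢyᵢ = 40·0 + 90·0 + 30·9 = 270.
x* = 730/160 = 4.56, y* = 270/160 = 1.69.

(4.56, 1.69)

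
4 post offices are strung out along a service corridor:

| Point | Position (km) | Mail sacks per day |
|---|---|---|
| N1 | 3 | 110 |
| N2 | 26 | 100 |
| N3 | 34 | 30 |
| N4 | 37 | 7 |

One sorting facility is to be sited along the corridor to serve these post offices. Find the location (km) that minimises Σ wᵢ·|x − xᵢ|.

For a sum of weighted absolute distances on a line, the optimum is the weighted median (not the mean). Total weight W = 247; half-weight = 123.5.
Sort by position and accumulate weight:
  km 3 (N1, w=110) → cum 110
  km 26 (N2, w=100) → cum 210  ≥ 123.5 → median here
  km 34 (N3, w=30) → cum 240
  km 37 (N4, w=7) → cum 247
Optimal location: km 26.

x = 26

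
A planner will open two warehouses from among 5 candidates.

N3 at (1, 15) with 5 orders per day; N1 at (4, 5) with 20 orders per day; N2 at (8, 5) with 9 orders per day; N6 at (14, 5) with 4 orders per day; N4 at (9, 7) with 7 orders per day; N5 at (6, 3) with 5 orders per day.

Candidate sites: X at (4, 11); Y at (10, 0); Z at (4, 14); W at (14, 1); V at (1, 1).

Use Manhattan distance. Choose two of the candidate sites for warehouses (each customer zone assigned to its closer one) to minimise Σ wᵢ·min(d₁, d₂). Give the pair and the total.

{X, Y}, total 345

Evaluate every pair (each demand assigned to the nearer of the two):
  {X, Y}: total = 345
  {X, W}: total = 374
  {Y, Z}: total = 390
  {Y, V}: total = 400
  {X, Z}: total = 407
  {X, V}: total = 407
  {W, V}: total = 428
  {Z, W}: total = 433
  {Z, V}: total = 446
  {Y, W}: total = 510
Best pair: {X, Y} with total 345.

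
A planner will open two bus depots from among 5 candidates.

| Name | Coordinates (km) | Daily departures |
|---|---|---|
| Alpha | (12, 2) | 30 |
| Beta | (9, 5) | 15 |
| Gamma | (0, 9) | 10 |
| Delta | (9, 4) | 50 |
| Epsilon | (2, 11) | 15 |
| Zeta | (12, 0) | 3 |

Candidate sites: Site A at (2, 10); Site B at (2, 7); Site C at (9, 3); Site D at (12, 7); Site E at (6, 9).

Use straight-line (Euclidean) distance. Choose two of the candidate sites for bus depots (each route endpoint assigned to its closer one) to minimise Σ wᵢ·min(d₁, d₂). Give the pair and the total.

Evaluate every pair (each demand assigned to the nearer of the two):
  {Site A, Site C}: total = 225.0
  {Site B, Site C}: total = 275.9
  {Site C, Site E}: total = 314.7
  {Site C, Site D}: total = 455.2
  {Site A, Site D}: total = 474.6
  {Site B, Site D}: total = 525.5
  {Site D, Site E}: total = 564.3
  {Site A, Site E}: total = 712.9
  {Site B, Site E}: total = 763.9
  {Site A, Site B}: total = 899.4
Best pair: {Site A, Site C} with total 225.0.

{Site A, Site C}, total 225.0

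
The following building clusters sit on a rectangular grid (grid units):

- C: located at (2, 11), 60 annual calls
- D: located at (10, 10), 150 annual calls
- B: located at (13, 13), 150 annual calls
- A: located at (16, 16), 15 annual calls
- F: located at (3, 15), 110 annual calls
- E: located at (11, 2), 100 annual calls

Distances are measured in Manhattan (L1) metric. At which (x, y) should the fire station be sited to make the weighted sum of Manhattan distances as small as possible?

Manhattan distance separates: Σwᵢ(|x−xᵢ|+|y−yᵢ|) = Σwᵢ|x−xᵢ| + Σwᵢ|y−yᵢ|, so x and y are optimised independently as 1-D weighted medians.
Total weight W = 585; half = 292.5.
x-coordinate, sorted with cumulative weight:
  x=2 (C, w=60) cum 60
  x=3 (F, w=110) cum 170
  x=10 (D, w=150) cum 320  ← median
  x=11 (E, w=100) cum 420
  x=13 (B, w=150) cum 570
  x=16 (A, w=15) cum 585
⇒ x* = 10
y-coordinate, sorted with cumulative weight:
  y=2 (E, w=100) cum 100
  y=10 (D, w=150) cum 250
  y=11 (C, w=60) cum 310  ← median
  y=13 (B, w=150) cum 460
  y=15 (F, w=110) cum 570
  y=16 (A, w=15) cum 585
⇒ y* = 11

(10, 11)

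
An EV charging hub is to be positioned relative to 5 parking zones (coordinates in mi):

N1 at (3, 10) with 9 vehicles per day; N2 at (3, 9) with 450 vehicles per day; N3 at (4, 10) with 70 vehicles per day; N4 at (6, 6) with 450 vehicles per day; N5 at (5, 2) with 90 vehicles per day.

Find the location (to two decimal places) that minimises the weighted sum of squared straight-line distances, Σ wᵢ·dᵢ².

The minimiser of Σwᵢ‖p−pᵢ‖² is the weighted centroid p* = (Σwᵢpᵢ)/(Σwᵢ).
Σwᵢ = 1069.
Σwᵢxᵢ = 9·3 + 450·3 + 70·4 + 450·6 + 90·5 = 4807.
Σwᵢyᵢ = 9·10 + 450·9 + 70·10 + 450·6 + 90·2 = 7720.
x* = 4807/1069 = 4.50, y* = 7720/1069 = 7.22.

(4.50, 7.22)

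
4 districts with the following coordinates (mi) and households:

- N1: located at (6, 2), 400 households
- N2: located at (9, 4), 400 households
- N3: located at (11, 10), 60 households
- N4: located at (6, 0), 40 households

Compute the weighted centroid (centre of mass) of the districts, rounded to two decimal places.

The minimiser of Σwᵢ‖p−pᵢ‖² is the weighted centroid p* = (Σwᵢpᵢ)/(Σwᵢ).
Σwᵢ = 900.
Σwᵢxᵢ = 400·6 + 400·9 + 60·11 + 40·6 = 6900.
Σwᵢyᵢ = 400·2 + 400·4 + 60·10 + 40·0 = 3000.
x* = 6900/900 = 7.67, y* = 3000/900 = 3.33.

(7.67, 3.33)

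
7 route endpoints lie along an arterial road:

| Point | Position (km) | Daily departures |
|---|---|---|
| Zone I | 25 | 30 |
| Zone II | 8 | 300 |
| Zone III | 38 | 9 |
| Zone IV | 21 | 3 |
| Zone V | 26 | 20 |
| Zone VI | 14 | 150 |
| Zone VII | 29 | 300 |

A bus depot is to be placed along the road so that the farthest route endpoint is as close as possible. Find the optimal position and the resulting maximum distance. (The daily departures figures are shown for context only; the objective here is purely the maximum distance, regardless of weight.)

The 1-center on a line is the midpoint of the two extreme points: leftmost at 8, rightmost at 38.
Optimal location = (8 + 38)/2 = 23; maximum distance = (38 − 8)/2 = 15.

location 23, max distance 15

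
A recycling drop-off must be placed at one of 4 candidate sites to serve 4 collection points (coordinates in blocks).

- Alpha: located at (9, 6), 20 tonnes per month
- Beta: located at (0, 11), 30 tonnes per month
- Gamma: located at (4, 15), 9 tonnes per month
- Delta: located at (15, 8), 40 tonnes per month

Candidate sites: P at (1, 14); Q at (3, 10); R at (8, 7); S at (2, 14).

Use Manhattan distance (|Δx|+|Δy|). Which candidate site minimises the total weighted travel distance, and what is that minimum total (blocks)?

R, total 828 blocks

Total weighted distance at each candidate:
  P (1, 14): total = 1276
  Q (3, 10): total = 934
  R (8, 7): total = 828
  S (2, 14): total = 1237
Minimum is at R with total 828 blocks.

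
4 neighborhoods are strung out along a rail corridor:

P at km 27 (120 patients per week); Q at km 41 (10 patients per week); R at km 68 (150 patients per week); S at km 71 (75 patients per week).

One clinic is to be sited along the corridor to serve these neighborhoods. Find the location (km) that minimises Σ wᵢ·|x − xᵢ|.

x = 68

For a sum of weighted absolute distances on a line, the optimum is the weighted median (not the mean). Total weight W = 355; half-weight = 177.5.
Sort by position and accumulate weight:
  km 27 (P, w=120) → cum 120
  km 41 (Q, w=10) → cum 130
  km 68 (R, w=150) → cum 280  ≥ 177.5 → median here
  km 71 (S, w=75) → cum 355
Optimal location: km 68.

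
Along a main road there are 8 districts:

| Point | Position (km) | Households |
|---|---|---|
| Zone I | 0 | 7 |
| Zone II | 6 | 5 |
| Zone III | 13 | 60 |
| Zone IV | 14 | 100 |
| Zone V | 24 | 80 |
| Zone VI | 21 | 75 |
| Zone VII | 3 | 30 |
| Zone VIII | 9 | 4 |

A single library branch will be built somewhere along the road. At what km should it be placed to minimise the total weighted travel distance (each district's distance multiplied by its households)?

For a sum of weighted absolute distances on a line, the optimum is the weighted median (not the mean). Total weight W = 361; half-weight = 180.5.
Sort by position and accumulate weight:
  km 0 (Zone I, w=7) → cum 7
  km 3 (Zone VII, w=30) → cum 37
  km 6 (Zone II, w=5) → cum 42
  km 9 (Zone VIII, w=4) → cum 46
  km 13 (Zone III, w=60) → cum 106
  km 14 (Zone IV, w=100) → cum 206  ≥ 180.5 → median here
  km 21 (Zone VI, w=75) → cum 281
  km 24 (Zone V, w=80) → cum 361
Optimal location: km 14.

x = 14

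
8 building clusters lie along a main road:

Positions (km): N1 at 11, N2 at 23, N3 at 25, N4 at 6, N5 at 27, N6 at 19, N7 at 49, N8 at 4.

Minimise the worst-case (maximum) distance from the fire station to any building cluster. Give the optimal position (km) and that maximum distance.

location 26.5, max distance 22.5

The 1-center on a line is the midpoint of the two extreme points: leftmost at 4, rightmost at 49.
Optimal location = (4 + 49)/2 = 26.5; maximum distance = (49 − 4)/2 = 22.5.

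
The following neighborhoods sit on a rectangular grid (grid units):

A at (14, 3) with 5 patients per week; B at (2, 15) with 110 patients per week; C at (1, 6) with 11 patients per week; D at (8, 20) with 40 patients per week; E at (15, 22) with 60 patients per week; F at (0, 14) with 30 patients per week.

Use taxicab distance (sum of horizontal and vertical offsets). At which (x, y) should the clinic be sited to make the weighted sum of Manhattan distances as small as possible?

Manhattan distance separates: Σwᵢ(|x−xᵢ|+|y−yᵢ|) = Σwᵢ|x−xᵢ| + Σwᵢ|y−yᵢ|, so x and y are optimised independently as 1-D weighted medians.
Total weight W = 256; half = 128.
x-coordinate, sorted with cumulative weight:
  x=0 (F, w=30) cum 30
  x=1 (C, w=11) cum 41
  x=2 (B, w=110) cum 151  ← median
  x=8 (D, w=40) cum 191
  x=14 (A, w=5) cum 196
  x=15 (E, w=60) cum 256
⇒ x* = 2
y-coordinate, sorted with cumulative weight:
  y=3 (A, w=5) cum 5
  y=6 (C, w=11) cum 16
  y=14 (F, w=30) cum 46
  y=15 (B, w=110) cum 156  ← median
  y=20 (D, w=40) cum 196
  y=22 (E, w=60) cum 256
⇒ y* = 15

(2, 15)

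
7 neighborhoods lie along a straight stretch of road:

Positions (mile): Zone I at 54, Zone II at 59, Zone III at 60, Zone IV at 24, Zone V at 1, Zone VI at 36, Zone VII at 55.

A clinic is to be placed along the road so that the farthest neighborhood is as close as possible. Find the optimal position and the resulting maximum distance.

The 1-center on a line is the midpoint of the two extreme points: leftmost at 1, rightmost at 60.
Optimal location = (1 + 60)/2 = 30.5; maximum distance = (60 − 1)/2 = 29.5.

location 30.5, max distance 29.5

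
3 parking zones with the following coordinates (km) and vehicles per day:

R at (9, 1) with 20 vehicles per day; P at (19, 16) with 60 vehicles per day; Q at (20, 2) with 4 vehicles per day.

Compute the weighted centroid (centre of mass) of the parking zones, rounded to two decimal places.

The minimiser of Σwᵢ‖p−pᵢ‖² is the weighted centroid p* = (Σwᵢpᵢ)/(Σwᵢ).
Σwᵢ = 84.
Σwᵢxᵢ = 20·9 + 60·19 + 4·20 = 1400.
Σwᵢyᵢ = 20·1 + 60·16 + 4·2 = 988.
x* = 1400/84 = 16.67, y* = 988/84 = 11.76.

(16.67, 11.76)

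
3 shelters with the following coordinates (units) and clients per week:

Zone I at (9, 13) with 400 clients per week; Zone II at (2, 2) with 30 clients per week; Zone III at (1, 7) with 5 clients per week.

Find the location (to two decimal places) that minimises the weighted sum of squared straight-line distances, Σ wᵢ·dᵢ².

(8.43, 12.17)

The minimiser of Σwᵢ‖p−pᵢ‖² is the weighted centroid p* = (Σwᵢpᵢ)/(Σwᵢ).
Σwᵢ = 435.
Σwᵢxᵢ = 400·9 + 30·2 + 5·1 = 3665.
Σwᵢyᵢ = 400·13 + 30·2 + 5·7 = 5295.
x* = 3665/435 = 8.43, y* = 5295/435 = 12.17.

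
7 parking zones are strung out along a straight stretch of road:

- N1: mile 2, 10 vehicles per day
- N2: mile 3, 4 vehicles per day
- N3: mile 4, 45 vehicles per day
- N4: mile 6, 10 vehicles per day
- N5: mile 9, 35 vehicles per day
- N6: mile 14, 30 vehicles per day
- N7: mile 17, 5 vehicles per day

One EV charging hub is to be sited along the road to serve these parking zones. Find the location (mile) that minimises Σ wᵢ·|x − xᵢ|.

For a sum of weighted absolute distances on a line, the optimum is the weighted median (not the mean). Total weight W = 139; half-weight = 69.5.
Sort by position and accumulate weight:
  mile 2 (N1, w=10) → cum 10
  mile 3 (N2, w=4) → cum 14
  mile 4 (N3, w=45) → cum 59
  mile 6 (N4, w=10) → cum 69
  mile 9 (N5, w=35) → cum 104  ≥ 69.5 → median here
  mile 14 (N6, w=30) → cum 134
  mile 17 (N7, w=5) → cum 139
Optimal location: mile 9.

x = 9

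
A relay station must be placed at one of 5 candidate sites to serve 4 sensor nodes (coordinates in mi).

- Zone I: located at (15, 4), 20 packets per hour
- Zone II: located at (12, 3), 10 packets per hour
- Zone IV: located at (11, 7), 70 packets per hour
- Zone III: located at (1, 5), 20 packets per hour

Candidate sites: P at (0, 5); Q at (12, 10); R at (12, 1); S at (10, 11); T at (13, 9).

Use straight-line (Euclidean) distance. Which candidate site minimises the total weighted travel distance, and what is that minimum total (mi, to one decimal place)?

T, total 619.5 mi

Total weighted distance at each candidate:
  P (0, 5): total = 1224.9
  Q (12, 10): total = 667.2
  R (12, 1): total = 764.7
  S (10, 11): total = 759.5
  T (13, 9): total = 619.5
Minimum is at T with total 619.5 mi.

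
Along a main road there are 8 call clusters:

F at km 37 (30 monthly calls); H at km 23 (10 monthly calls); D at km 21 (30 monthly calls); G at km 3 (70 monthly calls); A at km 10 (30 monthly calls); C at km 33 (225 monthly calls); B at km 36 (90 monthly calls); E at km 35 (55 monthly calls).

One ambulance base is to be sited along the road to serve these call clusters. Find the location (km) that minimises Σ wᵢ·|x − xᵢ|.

x = 33

For a sum of weighted absolute distances on a line, the optimum is the weighted median (not the mean). Total weight W = 540; half-weight = 270.
Sort by position and accumulate weight:
  km 3 (G, w=70) → cum 70
  km 10 (A, w=30) → cum 100
  km 21 (D, w=30) → cum 130
  km 23 (H, w=10) → cum 140
  km 33 (C, w=225) → cum 365  ≥ 270 → median here
  km 35 (E, w=55) → cum 420
  km 36 (B, w=90) → cum 510
  km 37 (F, w=30) → cum 540
Optimal location: km 33.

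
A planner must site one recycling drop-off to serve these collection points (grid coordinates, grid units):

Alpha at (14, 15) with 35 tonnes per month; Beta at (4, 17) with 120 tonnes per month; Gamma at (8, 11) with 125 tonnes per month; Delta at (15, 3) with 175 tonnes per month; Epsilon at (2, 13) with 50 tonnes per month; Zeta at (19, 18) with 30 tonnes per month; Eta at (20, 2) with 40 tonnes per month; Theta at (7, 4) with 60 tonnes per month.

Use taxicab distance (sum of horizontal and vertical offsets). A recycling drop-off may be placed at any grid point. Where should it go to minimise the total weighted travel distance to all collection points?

(8, 11)

Manhattan distance separates: Σwᵢ(|x−xᵢ|+|y−yᵢ|) = Σwᵢ|x−xᵢ| + Σwᵢ|y−yᵢ|, so x and y are optimised independently as 1-D weighted medians.
Total weight W = 635; half = 317.5.
x-coordinate, sorted with cumulative weight:
  x=2 (Epsilon, w=50) cum 50
  x=4 (Beta, w=120) cum 170
  x=7 (Theta, w=60) cum 230
  x=8 (Gamma, w=125) cum 355  ← median
  x=14 (Alpha, w=35) cum 390
  x=15 (Delta, w=175) cum 565
  x=19 (Zeta, w=30) cum 595
  x=20 (Eta, w=40) cum 635
⇒ x* = 8
y-coordinate, sorted with cumulative weight:
  y=2 (Eta, w=40) cum 40
  y=3 (Delta, w=175) cum 215
  y=4 (Theta, w=60) cum 275
  y=11 (Gamma, w=125) cum 400  ← median
  y=13 (Epsilon, w=50) cum 450
  y=15 (Alpha, w=35) cum 485
  y=17 (Beta, w=120) cum 605
  y=18 (Zeta, w=30) cum 635
⇒ y* = 11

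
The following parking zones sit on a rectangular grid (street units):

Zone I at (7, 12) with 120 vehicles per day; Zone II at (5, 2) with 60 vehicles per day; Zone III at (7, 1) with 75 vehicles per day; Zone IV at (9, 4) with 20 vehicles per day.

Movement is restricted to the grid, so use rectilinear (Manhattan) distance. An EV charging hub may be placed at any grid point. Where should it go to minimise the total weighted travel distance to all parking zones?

(7, 4)

Manhattan distance separates: Σwᵢ(|x−xᵢ|+|y−yᵢ|) = Σwᵢ|x−xᵢ| + Σwᵢ|y−yᵢ|, so x and y are optimised independently as 1-D weighted medians.
Total weight W = 275; half = 137.5.
x-coordinate, sorted with cumulative weight:
  x=5 (Zone II, w=60) cum 60
  x=7 (Zone I, w=120) cum 180  ← median
  x=7 (Zone III, w=75) cum 255
  x=9 (Zone IV, w=20) cum 275
⇒ x* = 7
y-coordinate, sorted with cumulative weight:
  y=1 (Zone III, w=75) cum 75
  y=2 (Zone II, w=60) cum 135
  y=4 (Zone IV, w=20) cum 155  ← median
  y=12 (Zone I, w=120) cum 275
⇒ y* = 4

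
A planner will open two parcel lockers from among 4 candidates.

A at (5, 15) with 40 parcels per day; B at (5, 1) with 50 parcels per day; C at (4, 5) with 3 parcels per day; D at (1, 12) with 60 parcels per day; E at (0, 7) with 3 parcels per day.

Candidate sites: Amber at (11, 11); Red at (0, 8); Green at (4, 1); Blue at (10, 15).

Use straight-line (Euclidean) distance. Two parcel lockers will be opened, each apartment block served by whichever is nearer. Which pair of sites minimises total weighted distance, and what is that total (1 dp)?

{Red, Green}, total 656.5

Evaluate every pair (each demand assigned to the nearer of the two):
  {Red, Green}: total = 656.5
  {Green, Blue}: total = 852.8
  {Red, Blue}: total = 895.5
  {Amber, Green}: total = 975.1
  {Amber, Red}: total = 983.9
  {Amber, Blue}: total = 1415.1
Best pair: {Red, Green} with total 656.5.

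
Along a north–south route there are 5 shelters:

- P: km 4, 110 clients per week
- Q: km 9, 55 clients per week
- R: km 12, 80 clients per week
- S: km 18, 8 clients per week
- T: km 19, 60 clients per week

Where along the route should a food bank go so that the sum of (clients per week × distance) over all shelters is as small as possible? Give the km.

For a sum of weighted absolute distances on a line, the optimum is the weighted median (not the mean). Total weight W = 313; half-weight = 156.5.
Sort by position and accumulate weight:
  km 4 (P, w=110) → cum 110
  km 9 (Q, w=55) → cum 165  ≥ 156.5 → median here
  km 12 (R, w=80) → cum 245
  km 18 (S, w=8) → cum 253
  km 19 (T, w=60) → cum 313
Optimal location: km 9.

x = 9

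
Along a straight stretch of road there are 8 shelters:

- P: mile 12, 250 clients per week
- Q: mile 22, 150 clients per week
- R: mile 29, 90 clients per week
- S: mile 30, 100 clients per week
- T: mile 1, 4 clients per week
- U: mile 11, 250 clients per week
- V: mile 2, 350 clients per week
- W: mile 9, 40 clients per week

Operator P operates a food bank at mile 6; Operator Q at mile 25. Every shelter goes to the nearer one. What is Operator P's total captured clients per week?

894

The indifferent point is the midpoint (6+25)/2 = 15.5; shelters left of it (closer to Operator P at 6) go to Operator P, those right go to Operator Q.
  T at 1 (w=4) → Operator P
  V at 2 (w=350) → Operator P
  W at 9 (w=40) → Operator P
  U at 11 (w=250) → Operator P
  P at 12 (w=250) → Operator P
  Q at 22 (w=150) → Operator Q
  R at 29 (w=90) → Operator Q
  S at 30 (w=100) → Operator Q
Operator P captures 894; Operator Q captures 340.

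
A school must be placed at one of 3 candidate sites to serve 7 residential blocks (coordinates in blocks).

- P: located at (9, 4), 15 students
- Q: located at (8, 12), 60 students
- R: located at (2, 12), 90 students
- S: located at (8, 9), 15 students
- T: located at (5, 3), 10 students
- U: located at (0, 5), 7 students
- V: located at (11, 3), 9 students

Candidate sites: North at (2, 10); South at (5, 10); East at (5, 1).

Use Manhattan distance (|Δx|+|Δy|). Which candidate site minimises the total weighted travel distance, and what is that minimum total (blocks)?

Total weighted distance at each candidate:
  North (2, 10): total = 1253
  South (5, 10): total = 1217
  East (5, 1): total = 2525
Minimum is at South with total 1217 blocks.

South, total 1217 blocks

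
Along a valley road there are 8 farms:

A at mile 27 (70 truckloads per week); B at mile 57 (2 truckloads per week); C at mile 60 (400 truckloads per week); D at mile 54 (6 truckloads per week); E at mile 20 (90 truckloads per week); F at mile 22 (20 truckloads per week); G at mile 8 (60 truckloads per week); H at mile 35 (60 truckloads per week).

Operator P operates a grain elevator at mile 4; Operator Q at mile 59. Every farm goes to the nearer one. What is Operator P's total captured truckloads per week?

The indifferent point is the midpoint (4+59)/2 = 31.5; farms left of it (closer to Operator P at 4) go to Operator P, those right go to Operator Q.
  G at 8 (w=60) → Operator P
  E at 20 (w=90) → Operator P
  F at 22 (w=20) → Operator P
  A at 27 (w=70) → Operator P
  H at 35 (w=60) → Operator Q
  D at 54 (w=6) → Operator Q
  B at 57 (w=2) → Operator Q
  C at 60 (w=400) → Operator Q
Operator P captures 240; Operator Q captures 468.

240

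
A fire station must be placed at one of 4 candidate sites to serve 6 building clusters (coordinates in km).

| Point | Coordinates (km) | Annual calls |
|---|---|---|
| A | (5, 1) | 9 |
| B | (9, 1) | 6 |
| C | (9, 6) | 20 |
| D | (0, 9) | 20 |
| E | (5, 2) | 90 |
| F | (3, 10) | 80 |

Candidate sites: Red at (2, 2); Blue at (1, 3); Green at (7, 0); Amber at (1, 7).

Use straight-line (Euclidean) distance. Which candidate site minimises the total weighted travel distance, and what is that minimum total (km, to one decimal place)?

Total weighted distance at each candidate:
  Red (2, 2): total = 1292.7
  Blue (1, 3): total = 1335.8
  Green (7, 0): total = 1504.3
  Amber (1, 7): total = 1195.6
Minimum is at Amber with total 1195.6 km.

Amber, total 1195.6 km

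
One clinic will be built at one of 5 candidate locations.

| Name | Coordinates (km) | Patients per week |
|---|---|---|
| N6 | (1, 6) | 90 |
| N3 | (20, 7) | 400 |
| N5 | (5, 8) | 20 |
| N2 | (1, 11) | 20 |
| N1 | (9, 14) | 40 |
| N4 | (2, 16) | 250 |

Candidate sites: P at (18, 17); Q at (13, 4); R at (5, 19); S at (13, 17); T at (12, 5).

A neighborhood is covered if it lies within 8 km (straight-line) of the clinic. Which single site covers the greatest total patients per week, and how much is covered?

Q, covering 400

Coverage radius r = 8 km; a point is covered iff (Δx)²+(Δy)² ≤ 8² = 64.
  P (18, 17): covers {none} → 0
  Q (13, 4): covers {N3} → 400
  R (5, 19): covers {N1, N4} → 290
  S (13, 17): covers {N1} → 40
  T (12, 5): covers {N5} → 20
Maximum coverage at Q: 400 patients per week.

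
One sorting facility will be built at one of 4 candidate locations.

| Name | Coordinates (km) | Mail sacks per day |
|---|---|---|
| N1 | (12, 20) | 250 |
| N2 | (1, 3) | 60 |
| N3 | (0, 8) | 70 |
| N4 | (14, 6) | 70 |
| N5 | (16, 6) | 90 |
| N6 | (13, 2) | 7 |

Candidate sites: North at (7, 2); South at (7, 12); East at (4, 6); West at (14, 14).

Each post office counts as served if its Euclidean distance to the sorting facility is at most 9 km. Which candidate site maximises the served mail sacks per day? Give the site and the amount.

Coverage radius r = 9 km; a point is covered iff (Δx)²+(Δy)² ≤ 9² = 81.
  North (7, 2): covers {N2, N4, N6} → 137
  South (7, 12): covers {N3} → 70
  East (4, 6): covers {N2, N3} → 130
  West (14, 14): covers {N1, N4, N5} → 410
Maximum coverage at West: 410 mail sacks per day.

West, covering 410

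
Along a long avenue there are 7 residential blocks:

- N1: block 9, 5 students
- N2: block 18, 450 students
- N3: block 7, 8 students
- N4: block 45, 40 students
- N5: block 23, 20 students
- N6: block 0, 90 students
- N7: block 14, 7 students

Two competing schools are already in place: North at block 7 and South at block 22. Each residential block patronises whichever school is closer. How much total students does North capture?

110

The indifferent point is the midpoint (7+22)/2 = 14.5; residential blocks left of it (closer to North at 7) go to North, those right go to South.
  N6 at 0 (w=90) → North
  N3 at 7 (w=8) → North
  N1 at 9 (w=5) → North
  N7 at 14 (w=7) → North
  N2 at 18 (w=450) → South
  N5 at 23 (w=20) → South
  N4 at 45 (w=40) → South
North captures 110; South captures 510.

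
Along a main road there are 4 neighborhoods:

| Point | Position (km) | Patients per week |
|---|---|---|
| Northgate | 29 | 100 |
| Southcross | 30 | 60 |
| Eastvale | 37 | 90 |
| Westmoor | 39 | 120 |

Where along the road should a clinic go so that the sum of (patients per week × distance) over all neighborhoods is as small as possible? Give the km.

x = 37

For a sum of weighted absolute distances on a line, the optimum is the weighted median (not the mean). Total weight W = 370; half-weight = 185.
Sort by position and accumulate weight:
  km 29 (Northgate, w=100) → cum 100
  km 30 (Southcross, w=60) → cum 160
  km 37 (Eastvale, w=90) → cum 250  ≥ 185 → median here
  km 39 (Westmoor, w=120) → cum 370
Optimal location: km 37.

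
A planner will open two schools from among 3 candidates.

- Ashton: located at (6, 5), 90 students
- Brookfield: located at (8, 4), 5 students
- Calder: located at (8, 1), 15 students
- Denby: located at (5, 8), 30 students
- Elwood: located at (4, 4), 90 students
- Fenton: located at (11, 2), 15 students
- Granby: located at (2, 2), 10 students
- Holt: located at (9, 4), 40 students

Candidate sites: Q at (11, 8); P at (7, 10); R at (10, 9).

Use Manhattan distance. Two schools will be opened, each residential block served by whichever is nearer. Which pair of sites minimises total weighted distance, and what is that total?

Evaluate every pair (each demand assigned to the nearer of the two):
  {Q, P}: total = 2115
  {P, R}: total = 2145
  {Q, R}: total = 2555
Best pair: {Q, P} with total 2115.

{Q, P}, total 2115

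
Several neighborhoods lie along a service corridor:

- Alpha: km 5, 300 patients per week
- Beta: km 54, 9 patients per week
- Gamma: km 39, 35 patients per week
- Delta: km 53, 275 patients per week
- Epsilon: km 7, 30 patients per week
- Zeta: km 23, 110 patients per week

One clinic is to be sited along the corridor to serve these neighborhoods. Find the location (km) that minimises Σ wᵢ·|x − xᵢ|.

x = 23

For a sum of weighted absolute distances on a line, the optimum is the weighted median (not the mean). Total weight W = 759; half-weight = 379.5.
Sort by position and accumulate weight:
  km 5 (Alpha, w=300) → cum 300
  km 7 (Epsilon, w=30) → cum 330
  km 23 (Zeta, w=110) → cum 440  ≥ 379.5 → median here
  km 39 (Gamma, w=35) → cum 475
  km 53 (Delta, w=275) → cum 750
  km 54 (Beta, w=9) → cum 759
Optimal location: km 23.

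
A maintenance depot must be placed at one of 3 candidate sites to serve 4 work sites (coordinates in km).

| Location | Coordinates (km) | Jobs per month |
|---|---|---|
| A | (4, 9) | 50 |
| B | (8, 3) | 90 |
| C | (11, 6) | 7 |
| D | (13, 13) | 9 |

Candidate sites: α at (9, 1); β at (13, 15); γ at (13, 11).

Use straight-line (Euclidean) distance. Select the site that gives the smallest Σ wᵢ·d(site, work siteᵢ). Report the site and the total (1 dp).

Total weighted distance at each candidate:
  α (9, 1): total = 824.5
  β (13, 15): total = 1793.4
  γ (13, 11): total = 1365.7
Minimum is at α with total 824.5 km.

α, total 824.5 km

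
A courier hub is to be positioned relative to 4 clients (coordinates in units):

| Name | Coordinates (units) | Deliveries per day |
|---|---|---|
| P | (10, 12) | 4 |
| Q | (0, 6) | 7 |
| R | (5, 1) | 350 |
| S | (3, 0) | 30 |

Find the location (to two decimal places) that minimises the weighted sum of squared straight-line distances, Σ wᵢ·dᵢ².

The minimiser of Σwᵢ‖p−pᵢ‖² is the weighted centroid p* = (Σwᵢpᵢ)/(Σwᵢ).
Σwᵢ = 391.
Σwᵢxᵢ = 4·10 + 7·0 + 350·5 + 30·3 = 1880.
Σwᵢyᵢ = 4·12 + 7·6 + 350·1 + 30·0 = 440.
x* = 1880/391 = 4.81, y* = 440/391 = 1.13.

(4.81, 1.13)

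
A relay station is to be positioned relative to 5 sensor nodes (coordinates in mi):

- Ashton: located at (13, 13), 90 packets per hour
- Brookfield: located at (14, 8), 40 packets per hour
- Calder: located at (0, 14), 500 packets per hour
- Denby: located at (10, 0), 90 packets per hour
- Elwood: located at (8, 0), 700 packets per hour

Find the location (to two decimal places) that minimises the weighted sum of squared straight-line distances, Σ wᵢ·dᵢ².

(5.80, 5.98)

The minimiser of Σwᵢ‖p−pᵢ‖² is the weighted centroid p* = (Σwᵢpᵢ)/(Σwᵢ).
Σwᵢ = 1420.
Σwᵢxᵢ = 90·13 + 40·14 + 500·0 + 90·10 + 700·8 = 8230.
Σwᵢyᵢ = 90·13 + 40·8 + 500·14 + 90·0 + 700·0 = 8490.
x* = 8230/1420 = 5.80, y* = 8490/1420 = 5.98.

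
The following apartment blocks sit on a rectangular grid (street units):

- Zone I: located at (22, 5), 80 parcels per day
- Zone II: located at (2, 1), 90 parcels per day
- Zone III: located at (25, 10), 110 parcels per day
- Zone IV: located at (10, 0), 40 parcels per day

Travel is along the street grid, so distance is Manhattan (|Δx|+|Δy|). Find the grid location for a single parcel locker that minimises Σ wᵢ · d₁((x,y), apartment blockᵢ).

Manhattan distance separates: Σwᵢ(|x−xᵢ|+|y−yᵢ|) = Σwᵢ|x−xᵢ| + Σwᵢ|y−yᵢ|, so x and y are optimised independently as 1-D weighted medians.
Total weight W = 320; half = 160.
x-coordinate, sorted with cumulative weight:
  x=2 (Zone II, w=90) cum 90
  x=10 (Zone IV, w=40) cum 130
  x=22 (Zone I, w=80) cum 210  ← median
  x=25 (Zone III, w=110) cum 320
⇒ x* = 22
y-coordinate, sorted with cumulative weight:
  y=0 (Zone IV, w=40) cum 40
  y=1 (Zone II, w=90) cum 130
  y=5 (Zone I, w=80) cum 210  ← median
  y=10 (Zone III, w=110) cum 320
⇒ y* = 5

(22, 5)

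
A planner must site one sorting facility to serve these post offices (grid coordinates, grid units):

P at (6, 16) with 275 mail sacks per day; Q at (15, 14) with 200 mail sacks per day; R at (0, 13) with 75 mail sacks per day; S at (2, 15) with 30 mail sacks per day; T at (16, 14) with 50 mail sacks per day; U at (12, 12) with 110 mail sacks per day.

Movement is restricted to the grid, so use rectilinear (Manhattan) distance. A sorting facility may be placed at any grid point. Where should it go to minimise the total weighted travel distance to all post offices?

(6, 14)

Manhattan distance separates: Σwᵢ(|x−xᵢ|+|y−yᵢ|) = Σwᵢ|x−xᵢ| + Σwᵢ|y−yᵢ|, so x and y are optimised independently as 1-D weighted medians.
Total weight W = 740; half = 370.
x-coordinate, sorted with cumulative weight:
  x=0 (R, w=75) cum 75
  x=2 (S, w=30) cum 105
  x=6 (P, w=275) cum 380  ← median
  x=12 (U, w=110) cum 490
  x=15 (Q, w=200) cum 690
  x=16 (T, w=50) cum 740
⇒ x* = 6
y-coordinate, sorted with cumulative weight:
  y=12 (U, w=110) cum 110
  y=13 (R, w=75) cum 185
  y=14 (Q, w=200) cum 385  ← median
  y=14 (T, w=50) cum 435
  y=15 (S, w=30) cum 465
  y=16 (P, w=275) cum 740
⇒ y* = 14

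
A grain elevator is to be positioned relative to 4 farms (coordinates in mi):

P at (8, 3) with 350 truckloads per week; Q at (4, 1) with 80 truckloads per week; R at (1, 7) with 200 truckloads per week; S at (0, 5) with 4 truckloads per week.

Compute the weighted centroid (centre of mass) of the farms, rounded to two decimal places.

The minimiser of Σwᵢ‖p−pᵢ‖² is the weighted centroid p* = (Σwᵢpᵢ)/(Σwᵢ).
Σwᵢ = 634.
Σwᵢxᵢ = 350·8 + 80·4 + 200·1 + 4·0 = 3320.
Σwᵢyᵢ = 350·3 + 80·1 + 200·7 + 4·5 = 2550.
x* = 3320/634 = 5.24, y* = 2550/634 = 4.02.

(5.24, 4.02)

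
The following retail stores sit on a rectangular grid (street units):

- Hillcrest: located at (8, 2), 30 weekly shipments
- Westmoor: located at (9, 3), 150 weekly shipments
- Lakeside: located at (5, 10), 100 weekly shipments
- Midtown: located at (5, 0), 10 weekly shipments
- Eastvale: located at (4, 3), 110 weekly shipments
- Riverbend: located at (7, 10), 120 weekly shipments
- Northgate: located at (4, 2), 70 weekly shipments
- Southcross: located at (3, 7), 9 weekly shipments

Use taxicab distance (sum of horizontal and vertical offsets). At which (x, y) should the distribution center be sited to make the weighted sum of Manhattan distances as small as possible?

Manhattan distance separates: Σwᵢ(|x−xᵢ|+|y−yᵢ|) = Σwᵢ|x−xᵢ| + Σwᵢ|y−yᵢ|, so x and y are optimised independently as 1-D weighted medians.
Total weight W = 599; half = 299.5.
x-coordinate, sorted with cumulative weight:
  x=3 (Southcross, w=9) cum 9
  x=4 (Eastvale, w=110) cum 119
  x=4 (Northgate, w=70) cum 189
  x=5 (Lakeside, w=100) cum 289
  x=5 (Midtown, w=10) cum 299
  x=7 (Riverbend, w=120) cum 419  ← median
  x=8 (Hillcrest, w=30) cum 449
  x=9 (Westmoor, w=150) cum 599
⇒ x* = 7
y-coordinate, sorted with cumulative weight:
  y=0 (Midtown, w=10) cum 10
  y=2 (Hillcrest, w=30) cum 40
  y=2 (Northgate, w=70) cum 110
  y=3 (Westmoor, w=150) cum 260
  y=3 (Eastvale, w=110) cum 370  ← median
  y=7 (Southcross, w=9) cum 379
  y=10 (Lakeside, w=100) cum 479
  y=10 (Riverbend, w=120) cum 599
⇒ y* = 3

(7, 3)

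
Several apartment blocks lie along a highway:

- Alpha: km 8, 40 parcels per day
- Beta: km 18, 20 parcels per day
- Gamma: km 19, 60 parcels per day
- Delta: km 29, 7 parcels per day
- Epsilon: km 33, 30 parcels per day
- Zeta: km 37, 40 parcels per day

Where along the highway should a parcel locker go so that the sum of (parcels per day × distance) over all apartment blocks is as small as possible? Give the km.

x = 19

For a sum of weighted absolute distances on a line, the optimum is the weighted median (not the mean). Total weight W = 197; half-weight = 98.5.
Sort by position and accumulate weight:
  km 8 (Alpha, w=40) → cum 40
  km 18 (Beta, w=20) → cum 60
  km 19 (Gamma, w=60) → cum 120  ≥ 98.5 → median here
  km 29 (Delta, w=7) → cum 127
  km 33 (Epsilon, w=30) → cum 157
  km 37 (Zeta, w=40) → cum 197
Optimal location: km 19.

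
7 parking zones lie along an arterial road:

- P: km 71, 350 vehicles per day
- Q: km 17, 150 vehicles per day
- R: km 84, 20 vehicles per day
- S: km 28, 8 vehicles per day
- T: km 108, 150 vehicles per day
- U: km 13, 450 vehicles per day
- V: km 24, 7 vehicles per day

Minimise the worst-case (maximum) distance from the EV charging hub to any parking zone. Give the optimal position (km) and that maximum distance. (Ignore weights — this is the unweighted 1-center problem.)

The 1-center on a line is the midpoint of the two extreme points: leftmost at 13, rightmost at 108.
Optimal location = (13 + 108)/2 = 60.5; maximum distance = (108 − 13)/2 = 47.5.

location 60.5, max distance 47.5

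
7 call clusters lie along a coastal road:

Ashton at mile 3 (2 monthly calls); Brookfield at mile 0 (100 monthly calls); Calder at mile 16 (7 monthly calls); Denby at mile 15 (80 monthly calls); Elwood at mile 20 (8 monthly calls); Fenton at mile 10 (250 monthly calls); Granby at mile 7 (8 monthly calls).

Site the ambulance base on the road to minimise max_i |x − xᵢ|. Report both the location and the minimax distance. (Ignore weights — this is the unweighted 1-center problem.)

The 1-center on a line is the midpoint of the two extreme points: leftmost at 0, rightmost at 20.
Optimal location = (0 + 20)/2 = 10; maximum distance = (20 − 0)/2 = 10.

location 10, max distance 10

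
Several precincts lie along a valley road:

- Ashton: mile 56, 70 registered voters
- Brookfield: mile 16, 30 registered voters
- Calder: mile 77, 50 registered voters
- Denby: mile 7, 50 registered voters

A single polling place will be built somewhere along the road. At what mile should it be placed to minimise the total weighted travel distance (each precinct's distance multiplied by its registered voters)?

x = 56

For a sum of weighted absolute distances on a line, the optimum is the weighted median (not the mean). Total weight W = 200; half-weight = 100.
Sort by position and accumulate weight:
  mile 7 (Denby, w=50) → cum 50
  mile 16 (Brookfield, w=30) → cum 80
  mile 56 (Ashton, w=70) → cum 150  ≥ 100 → median here
  mile 77 (Calder, w=50) → cum 200
Optimal location: mile 56.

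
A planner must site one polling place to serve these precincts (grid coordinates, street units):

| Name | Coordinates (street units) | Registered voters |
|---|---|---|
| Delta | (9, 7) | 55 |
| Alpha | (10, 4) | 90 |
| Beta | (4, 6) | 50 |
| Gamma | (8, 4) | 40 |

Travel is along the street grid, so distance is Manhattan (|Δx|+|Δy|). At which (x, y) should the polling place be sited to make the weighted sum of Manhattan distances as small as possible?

Manhattan distance separates: Σwᵢ(|x−xᵢ|+|y−yᵢ|) = Σwᵢ|x−xᵢ| + Σwᵢ|y−yᵢ|, so x and y are optimised independently as 1-D weighted medians.
Total weight W = 235; half = 117.5.
x-coordinate, sorted with cumulative weight:
  x=4 (Beta, w=50) cum 50
  x=8 (Gamma, w=40) cum 90
  x=9 (Delta, w=55) cum 145  ← median
  x=10 (Alpha, w=90) cum 235
⇒ x* = 9
y-coordinate, sorted with cumulative weight:
  y=4 (Alpha, w=90) cum 90
  y=4 (Gamma, w=40) cum 130  ← median
  y=6 (Beta, w=50) cum 180
  y=7 (Delta, w=55) cum 235
⇒ y* = 4

(9, 4)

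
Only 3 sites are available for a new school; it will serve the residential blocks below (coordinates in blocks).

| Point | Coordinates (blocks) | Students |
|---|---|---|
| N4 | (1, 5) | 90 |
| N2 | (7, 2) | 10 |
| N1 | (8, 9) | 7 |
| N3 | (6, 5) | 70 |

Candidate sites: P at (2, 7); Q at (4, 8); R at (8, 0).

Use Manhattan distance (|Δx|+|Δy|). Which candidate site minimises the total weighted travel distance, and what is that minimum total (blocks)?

P, total 846 blocks

Total weighted distance at each candidate:
  P (2, 7): total = 846
  Q (4, 8): total = 1015
  R (8, 0): total = 1663
Minimum is at P with total 846 blocks.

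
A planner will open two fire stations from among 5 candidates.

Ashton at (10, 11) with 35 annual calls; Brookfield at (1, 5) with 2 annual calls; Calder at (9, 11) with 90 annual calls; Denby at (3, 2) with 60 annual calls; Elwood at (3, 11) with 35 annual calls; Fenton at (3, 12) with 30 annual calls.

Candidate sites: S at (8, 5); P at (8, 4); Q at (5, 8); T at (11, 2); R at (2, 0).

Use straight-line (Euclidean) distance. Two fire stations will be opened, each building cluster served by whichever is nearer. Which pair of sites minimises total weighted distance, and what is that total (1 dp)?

Evaluate every pair (each demand assigned to the nearer of the two):
  {Q, R}: total = 1058.6
  {P, Q}: total = 1247.6
  {S, Q}: total = 1274.3
  {Q, T}: total = 1303.9
  {S, R}: total = 1444.6
  {P, R}: total = 1619.7
  {S, P}: total = 1637.3
  {S, T}: total = 1664.1
  {P, T}: total = 1812.6
  {T, R}: total = 2038.9
Best pair: {Q, R} with total 1058.6.

{Q, R}, total 1058.6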